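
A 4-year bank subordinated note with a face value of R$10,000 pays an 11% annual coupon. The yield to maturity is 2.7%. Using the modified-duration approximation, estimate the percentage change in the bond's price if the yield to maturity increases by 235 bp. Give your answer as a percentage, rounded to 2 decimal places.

-8.05%

Periodic yield y = 0.027. Modified duration first:
  t   CF        PV=CF/(1+0.027)^t    t·PV
  1     1,100.00     1,071.0808     1,071.0808
  2     1,100.00     1,042.9219     2,085.8439
  3     1,100.00     1,015.5033     3,046.5100
  4    11,100.00     9,977.9473    39,911.7891
  Σ                 13,107.4533    46,115.2237
P = 13,107.4533; D_Mac = 3.51824 yrs; D_mod = 3.51824/(1+0.027) = 3.42575 yrs.
ΔP/P ≈ -D_mod · Δy = -3.42575 × (+0.0235) = -0.080505 = -8.0505%.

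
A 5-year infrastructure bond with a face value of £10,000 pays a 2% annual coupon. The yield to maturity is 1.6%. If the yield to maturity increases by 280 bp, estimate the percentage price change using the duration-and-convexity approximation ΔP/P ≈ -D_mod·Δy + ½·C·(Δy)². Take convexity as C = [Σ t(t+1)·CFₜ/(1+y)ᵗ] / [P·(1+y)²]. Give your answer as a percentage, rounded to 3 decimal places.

-12.174%

With y = 0.016:
  t   CF        PV=CF/(1+0.016)^t    t·PV        t(t+1)·PV
  1       200.00       196.8504       196.8504         393.7008
  2       200.00       193.7504       387.5008       1,162.5023
  3       200.00       190.6992       572.0976       2,288.3904
  4       200.00       187.6961       750.7843       3,753.9213
  5    10,200.00     9,421.7512    47,108.7560     282,652.5362
  Σ                 10,190.7473    49,015.9891     290,251.0510
P = 10,190.7473; D_Mac = 4.80985 yrs; D_mod = 4.73411 yrs; C = 27.59182.
Duration effect: -4.73411 × (+0.028) = -0.132555
Convexity effect: 0.5 × 27.59182 × (0.028)² = +0.0108160
ΔP/P ≈ -0.132555 + 0.0108160 = -0.121739 = -12.1739%.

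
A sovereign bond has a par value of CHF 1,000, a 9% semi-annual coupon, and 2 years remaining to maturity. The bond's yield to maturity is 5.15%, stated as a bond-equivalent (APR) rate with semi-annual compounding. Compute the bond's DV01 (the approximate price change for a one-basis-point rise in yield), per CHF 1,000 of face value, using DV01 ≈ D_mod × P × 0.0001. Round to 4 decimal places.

Periodic yield y = 0.02575.
  t   CF        PV=CF/(1+0.02575)^t    t·PV
  1        45.00        43.8703        43.8703
  2        45.00        42.7690        85.5381
  3        45.00        41.6954       125.0861
  4     1,045.00       943.9526     3,775.8104
  Σ                  1,072.2874     4,030.3050
P = 1,072.2874; D_Mac = 3.75861 half-year periods = 1.87930 yrs; D_mod = 1.83213 yrs.
DV01 ≈ 1.83213 × 1,072.2874 × 0.0001 = 0.196456.

CHF 0.1965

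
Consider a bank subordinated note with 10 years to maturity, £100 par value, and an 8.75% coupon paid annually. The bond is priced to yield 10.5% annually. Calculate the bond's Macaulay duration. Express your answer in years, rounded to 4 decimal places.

6.8765 years

Periodic yield y = 0.105. Discount each cash flow and weight by its year:
  t   CF        PV=CF/(1+0.105)^t    t·PV
  1         8.75         7.9186         7.9186
  2         8.75         7.1661        14.3322
  3         8.75         6.4852        19.4555
  4         8.75         5.8689        23.4757
  5         8.75         5.3112        26.5562
  6         8.75         4.8066        28.8394
  7         8.75         4.3498        30.4488
  8         8.75         3.9365        31.4920
  9         8.75         3.5624        32.0620
  10      108.75        40.0688       400.6881
  Σ                     89.4741       615.2685
Price P = Σ PV = 89.4741.
Macaulay duration = Σ(t·PV) / P = 615.2685 / 89.4741 = 6.87649 years.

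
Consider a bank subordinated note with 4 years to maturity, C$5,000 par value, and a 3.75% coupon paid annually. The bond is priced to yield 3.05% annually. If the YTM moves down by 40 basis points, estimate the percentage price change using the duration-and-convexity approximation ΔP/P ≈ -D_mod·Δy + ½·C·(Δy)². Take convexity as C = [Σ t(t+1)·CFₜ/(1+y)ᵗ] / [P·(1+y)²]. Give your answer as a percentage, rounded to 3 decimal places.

+1.486%

With y = 0.0305:
  t   CF        PV=CF/(1+0.0305)^t    t·PV        t(t+1)·PV
  1       187.50       181.9505       181.9505         363.9010
  2       187.50       176.5653       353.1305       1,059.3916
  3       187.50       171.3394       514.0182       2,056.0730
  4     5,187.50     4,600.0878    18,400.3514      92,001.7569
  Σ                  5,129.9430    19,449.4507      95,481.1225
P = 5,129.9430; D_Mac = 3.79136 yrs; D_mod = 3.67914 yrs; C = 17.52706.
Duration effect: -3.67914 × (-0.004) = +0.014717
Convexity effect: 0.5 × 17.52706 × (-0.004)² = +0.0001402
ΔP/P ≈ +0.014717 + 0.0001402 = +0.014857 = +1.4857%.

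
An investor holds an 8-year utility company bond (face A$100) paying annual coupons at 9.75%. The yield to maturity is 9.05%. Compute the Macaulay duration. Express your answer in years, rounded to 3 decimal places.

Periodic yield y = 0.0905. Discount each cash flow and weight by its year:
  t   CF        PV=CF/(1+0.0905)^t    t·PV
  1         9.75         8.9409         8.9409
  2         9.75         8.1989        16.3977
  3         9.75         7.5184        22.5553
  4         9.75         6.8945        27.5779
  5         9.75         6.3223        31.6116
  6         9.75         5.7976        34.7858
  7         9.75         5.3165        37.2154
  8       109.75        54.8781       439.0249
  Σ                    103.8672       618.1095
Price P = Σ PV = 103.8672.
Macaulay duration = Σ(t·PV) / P = 618.1095 / 103.8672 = 5.95096 years.

5.951 years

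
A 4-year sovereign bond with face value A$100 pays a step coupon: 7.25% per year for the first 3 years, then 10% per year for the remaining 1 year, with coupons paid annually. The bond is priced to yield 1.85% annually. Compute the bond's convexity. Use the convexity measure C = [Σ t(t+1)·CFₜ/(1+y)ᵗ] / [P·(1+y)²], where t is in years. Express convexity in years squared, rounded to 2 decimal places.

17.08

With y = 0.0185:
  t   CF        PV=CF/(1+0.0185)^t    t·PV        t(t+1)·PV
  1         7.25         7.1183         7.1183          14.2366
  2         7.25         6.9890        13.9780          41.9341
  3         7.25         6.8621        20.5862          82.3448
  4       110.00       102.2230       408.8919       2,044.4597
  Σ                    123.1924       450.5745       2,182.9752
P = 123.1924.
Convexity = Σ t(t+1)·PV / [P·(1+y)²] = 2,182.9752 / (123.1924 × 1.037342) = 17.08216.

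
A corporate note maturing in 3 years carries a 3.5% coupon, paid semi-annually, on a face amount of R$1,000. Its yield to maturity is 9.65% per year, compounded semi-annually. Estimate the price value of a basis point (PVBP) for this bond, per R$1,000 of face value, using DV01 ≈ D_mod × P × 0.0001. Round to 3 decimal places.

Periodic yield y = 0.04825.
  t   CF        PV=CF/(1+0.04825)^t    t·PV
  1        17.50        16.6945        16.6945
  2        17.50        15.9261        31.8521
  3        17.50        15.1930        45.5790
  4        17.50        14.4937        57.9747
  5        17.50        13.8265        69.1327
  6     1,017.50       766.9114     4,601.4684
  Σ                    843.0452     4,822.7014
P = 843.0452; D_Mac = 5.72057 half-year periods = 2.86029 yrs; D_mod = 2.72863 yrs.
DV01 ≈ 2.72863 × 843.0452 × 0.0001 = 0.230036.

R$0.230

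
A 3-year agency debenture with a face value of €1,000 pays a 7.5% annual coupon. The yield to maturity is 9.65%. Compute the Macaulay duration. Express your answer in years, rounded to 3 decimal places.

Periodic yield y = 0.0965. Discount each cash flow and weight by its year:
  t   CF        PV=CF/(1+0.0965)^t    t·PV
  1        75.00        68.3995        68.3995
  2        75.00        62.3798       124.7596
  3     1,075.00       815.4222     2,446.2667
  Σ                    946.2015     2,639.4258
Price P = Σ PV = 946.2015.
Macaulay duration = Σ(t·PV) / P = 2,639.4258 / 946.2015 = 2.78950 years.

2.789 years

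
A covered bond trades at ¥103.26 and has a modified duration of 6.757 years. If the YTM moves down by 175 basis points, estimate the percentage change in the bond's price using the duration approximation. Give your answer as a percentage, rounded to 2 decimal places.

Duration approximation: ΔP/P ≈ -D_mod · Δy = -6.757 × (-0.0175) = +0.1182475.
As a percentage: +11.82475%.

+11.82%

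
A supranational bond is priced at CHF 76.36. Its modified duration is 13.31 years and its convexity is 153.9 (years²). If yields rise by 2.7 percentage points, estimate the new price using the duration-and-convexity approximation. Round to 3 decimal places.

CHF 53.202

Duration effect: -D_mod·Δy = -13.31 × (+0.027) = -0.359370
Convexity effect: ½·C·(Δy)² = 0.5 × 153.9 × (0.027)² = +0.05609655
ΔP/P ≈ -0.359370 + 0.05609655 = -0.30327345
New price ≈ 76.36 × (1 - 0.30327345) = 53.202039358.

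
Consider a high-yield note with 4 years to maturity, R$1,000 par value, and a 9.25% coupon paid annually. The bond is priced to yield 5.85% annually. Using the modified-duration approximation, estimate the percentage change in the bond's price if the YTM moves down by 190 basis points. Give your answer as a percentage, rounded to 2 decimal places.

Periodic yield y = 0.0585. Modified duration first:
  t   CF        PV=CF/(1+0.0585)^t    t·PV
  1        92.50        87.3878        87.3878
  2        92.50        82.5582       165.1163
  3        92.50        77.9954       233.9863
  4     1,092.50       870.2780     3,481.1119
  Σ                  1,118.2194     3,967.6023
P = 1,118.2194; D_Mac = 3.54814 yrs; D_mod = 3.54814/(1+0.0585) = 3.35205 yrs.
ΔP/P ≈ -D_mod · Δy = -3.35205 × (-0.019) = +0.063689 = +6.3689%.

+6.37%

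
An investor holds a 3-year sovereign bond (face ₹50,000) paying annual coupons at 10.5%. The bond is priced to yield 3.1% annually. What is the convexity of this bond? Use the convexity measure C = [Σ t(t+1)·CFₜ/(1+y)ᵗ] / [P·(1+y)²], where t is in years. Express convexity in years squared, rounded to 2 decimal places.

10.04

With y = 0.031:
  t   CF        PV=CF/(1+0.031)^t    t·PV        t(t+1)·PV
  1     5,250.00     5,092.1435     5,092.1435      10,184.2871
  2     5,250.00     4,939.0335     9,878.0670      29,634.2011
  3    55,250.00    50,414.5954   151,243.7863     604,975.1453
  Σ                 60,445.7725   166,213.9969     644,793.6335
P = 60,445.7725.
Convexity = Σ t(t+1)·PV / [P·(1+y)²] = 644,793.6335 / (60,445.7725 × 1.062961) = 10.03546.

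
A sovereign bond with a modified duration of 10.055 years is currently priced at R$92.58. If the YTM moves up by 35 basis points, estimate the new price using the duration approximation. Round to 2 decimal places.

Duration approximation: ΔP/P ≈ -D_mod · Δy = -10.055 × (+0.0035) = -0.0351925.
New price ≈ 92.58 × (1 - 0.0351925) = 89.32187835.

R$89.32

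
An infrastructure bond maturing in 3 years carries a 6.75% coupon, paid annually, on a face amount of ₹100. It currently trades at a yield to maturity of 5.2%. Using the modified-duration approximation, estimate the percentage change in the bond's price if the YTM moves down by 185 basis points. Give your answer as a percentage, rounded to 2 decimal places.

+4.96%

Periodic yield y = 0.052. Modified duration first:
  t   CF        PV=CF/(1+0.052)^t    t·PV
  1         6.75         6.4163         6.4163
  2         6.75         6.0992        12.1984
  3       106.75        91.6897       275.0692
  Σ                    104.2053       293.6839
P = 104.2053; D_Mac = 2.81832 yrs; D_mod = 2.81832/(1+0.052) = 2.67901 yrs.
ΔP/P ≈ -D_mod · Δy = -2.67901 × (-0.0185) = +0.049562 = +4.9562%.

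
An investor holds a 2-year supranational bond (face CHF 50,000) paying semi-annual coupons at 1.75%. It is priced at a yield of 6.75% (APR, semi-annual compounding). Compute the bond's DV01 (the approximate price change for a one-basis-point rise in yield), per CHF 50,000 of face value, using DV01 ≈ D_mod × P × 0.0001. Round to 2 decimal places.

Periodic yield y = 0.03375.
  t   CF        PV=CF/(1+0.03375)^t    t·PV
  1       437.50       423.2164       423.2164
  2       437.50       409.3992       818.7984
  3       437.50       396.0331     1,188.0993
  4    50,437.50    44,166.3451   176,665.3805
  Σ                 45,394.9939   179,095.4947
P = 45,394.9939; D_Mac = 3.94527 half-year periods = 1.97263 yrs; D_mod = 1.90823 yrs.
DV01 ≈ 1.90823 × 45,394.9939 × 0.0001 = 8.662418.

CHF 8.66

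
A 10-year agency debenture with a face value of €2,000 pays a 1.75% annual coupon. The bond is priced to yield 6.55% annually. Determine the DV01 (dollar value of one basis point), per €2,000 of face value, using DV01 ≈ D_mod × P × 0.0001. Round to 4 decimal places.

Periodic yield y = 0.0655.
  t   CF        PV=CF/(1+0.0655)^t    t·PV
  1        35.00        32.8484        32.8484
  2        35.00        30.8291        61.6582
  3        35.00        28.9339        86.8018
  4        35.00        27.1553       108.6211
  5        35.00        25.4859       127.4297
  6        35.00        23.9192       143.5154
  7        35.00        22.4488       157.1419
  8        35.00        21.0688       168.5506
  9        35.00        19.7737       177.9629
  10    2,035.00     1,079.0209    10,790.2094
  Σ                  1,311.4842    11,854.7396
P = 1,311.4842; D_Mac = 9.03918 yrs; D_mod = 8.48351 yrs.
DV01 ≈ 8.48351 × 1,311.4842 × 0.0001 = 1.112599.

€1.1126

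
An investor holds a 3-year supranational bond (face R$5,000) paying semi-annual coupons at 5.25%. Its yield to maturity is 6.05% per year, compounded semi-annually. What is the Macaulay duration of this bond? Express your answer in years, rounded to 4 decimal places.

2.8122 years

Periodic yield y = 0.03025. Discount each cash flow and weight by its period:
  t   CF        PV=CF/(1+0.03025)^t    t·PV
  1       131.25       127.3963       127.3963
  2       131.25       123.6557       247.3114
  3       131.25       120.0249       360.0748
  4       131.25       116.5008       466.0031
  5       131.25       113.0801       565.4005
  6     5,131.25     4,291.0881    25,746.5288
  Σ                  4,891.7459    27,512.7149
Price P = Σ PV = 4,891.7459.
Macaulay duration = Σ(t·PV) / P = 27,512.7149 / 4,891.7459 = 5.62431 half-year periods.
In years: 5.62431 / 2 = 2.81216 years.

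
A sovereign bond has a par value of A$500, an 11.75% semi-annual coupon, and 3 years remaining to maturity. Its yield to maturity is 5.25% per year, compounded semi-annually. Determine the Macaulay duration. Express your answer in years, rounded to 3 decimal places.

Periodic yield y = 0.02625. Discount each cash flow and weight by its period:
  t   CF        PV=CF/(1+0.02625)^t    t·PV
  1       29.375        28.6236        28.6236
  2       29.375        27.8915        55.7830
  3       29.375        27.1781        81.5342
  4       29.375        26.4829       105.9315
  5       29.375        25.8055       129.0274
  6      529.375       453.1525     2,718.9152
  Σ                    589.1341     3,119.8149
Price P = Σ PV = 589.1341.
Macaulay duration = Σ(t·PV) / P = 3,119.8149 / 589.1341 = 5.29559 half-year periods.
In years: 5.29559 / 2 = 2.64780 years.

2.648 years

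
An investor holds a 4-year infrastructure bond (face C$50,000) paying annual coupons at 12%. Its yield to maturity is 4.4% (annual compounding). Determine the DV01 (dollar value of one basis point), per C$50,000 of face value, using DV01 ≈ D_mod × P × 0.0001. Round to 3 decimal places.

Periodic yield y = 0.044.
  t   CF        PV=CF/(1+0.044)^t    t·PV
  1     6,000.00     5,747.1264     5,747.1264
  2     6,000.00     5,504.9104    11,009.8208
  3     6,000.00     5,272.9027    15,818.7080
  4    56,000.00    47,139.6151   188,558.4605
  Σ                 63,664.5546   221,134.1157
P = 63,664.5546; D_Mac = 3.47343 yrs; D_mod = 3.32704 yrs.
DV01 ≈ 3.32704 × 63,664.5546 × 0.0001 = 21.181429.

C$21.181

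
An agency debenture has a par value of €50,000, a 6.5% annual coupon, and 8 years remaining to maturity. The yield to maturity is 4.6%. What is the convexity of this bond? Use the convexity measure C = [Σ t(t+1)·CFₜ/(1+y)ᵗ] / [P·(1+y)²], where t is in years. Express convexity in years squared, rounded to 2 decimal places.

With y = 0.046:
  t   CF        PV=CF/(1+0.046)^t    t·PV        t(t+1)·PV
  1     3,250.00     3,107.0746     3,107.0746       6,214.1491
  2     3,250.00     2,970.4346     5,940.8692      17,822.6075
  3     3,250.00     2,839.8036     8,519.4108      34,077.6434
  4     3,250.00     2,714.9174    10,859.6696      54,298.3482
  5     3,250.00     2,595.5233    12,977.6167      77,865.7002
  6     3,250.00     2,481.3799    14,888.2792     104,217.9543
  7     3,250.00     2,372.2561    16,605.7926     132,846.3407
  8    53,250.00    37,159.1812   297,273.4497   2,675,461.0469
  Σ                 56,240.5707   370,172.1623   3,102,803.7903
P = 56,240.5707.
Convexity = Σ t(t+1)·PV / [P·(1+y)²] = 3,102,803.7903 / (56,240.5707 × 1.094116) = 50.42446.

50.42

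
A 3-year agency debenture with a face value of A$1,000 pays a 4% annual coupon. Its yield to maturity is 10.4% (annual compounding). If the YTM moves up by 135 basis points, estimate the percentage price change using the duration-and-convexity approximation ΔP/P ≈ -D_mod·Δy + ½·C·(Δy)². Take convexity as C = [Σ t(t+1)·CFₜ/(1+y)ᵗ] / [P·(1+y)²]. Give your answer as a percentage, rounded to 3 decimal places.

With y = 0.104:
  t   CF        PV=CF/(1+0.104)^t    t·PV        t(t+1)·PV
  1        40.00        36.2319        36.2319          72.4638
  2        40.00        32.8187        65.6375         196.9124
  3     1,040.00       772.9050     2,318.7150       9,274.8600
  Σ                    841.9556     2,420.5844       9,544.2362
P = 841.9556; D_Mac = 2.87495 yrs; D_mod = 2.60413 yrs; C = 9.30066.
Duration effect: -2.60413 × (+0.0135) = -0.035156
Convexity effect: 0.5 × 9.30066 × (0.0135)² = +0.0008475
ΔP/P ≈ -0.035156 + 0.0008475 = -0.034308 = -3.4308%.

-3.431%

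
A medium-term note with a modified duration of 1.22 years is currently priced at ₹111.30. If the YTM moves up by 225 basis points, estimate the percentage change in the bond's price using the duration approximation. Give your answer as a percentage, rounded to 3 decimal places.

-2.745%

Duration approximation: ΔP/P ≈ -D_mod · Δy = -1.22 × (+0.0225) = -0.027450.
As a percentage: -2.7450%.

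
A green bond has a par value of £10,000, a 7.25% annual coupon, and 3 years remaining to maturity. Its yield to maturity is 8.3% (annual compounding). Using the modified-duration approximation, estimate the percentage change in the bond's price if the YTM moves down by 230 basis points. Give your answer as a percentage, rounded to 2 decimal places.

Periodic yield y = 0.083. Modified duration first:
  t   CF        PV=CF/(1+0.083)^t    t·PV
  1       725.00       669.4367       669.4367
  2       725.00       618.1318     1,236.2636
  3    10,725.00     8,443.2944    25,329.8831
  Σ                  9,730.8629    27,235.5835
P = 9,730.8629; D_Mac = 2.79889 yrs; D_mod = 2.79889/(1+0.083) = 2.58438 yrs.
ΔP/P ≈ -D_mod · Δy = -2.58438 × (-0.023) = +0.059441 = +5.9441%.

+5.94%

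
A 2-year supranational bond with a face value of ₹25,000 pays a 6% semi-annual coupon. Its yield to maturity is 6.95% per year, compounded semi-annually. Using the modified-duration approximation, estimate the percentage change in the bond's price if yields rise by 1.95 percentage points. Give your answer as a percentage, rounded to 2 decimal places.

-3.61%

Periodic yield y = 0.03475. Modified duration first:
  t   CF        PV=CF/(1+0.03475)^t    t·PV
  1       750.00       724.8128       724.8128
  2       750.00       700.4714     1,400.9428
  3       750.00       676.9475     2,030.8424
  4    25,750.00    22,461.3313    89,845.3251
  Σ                 24,563.5629    94,001.9230
P = 24,563.5629; D_Mac = 3.82688 half-year periods = 1.91344 yrs; D_mod = 1.91344/(1+0.03475) = 1.84918 yrs.
ΔP/P ≈ -D_mod · Δy = -1.84918 × (+0.0195) = -0.036059 = -3.6059%.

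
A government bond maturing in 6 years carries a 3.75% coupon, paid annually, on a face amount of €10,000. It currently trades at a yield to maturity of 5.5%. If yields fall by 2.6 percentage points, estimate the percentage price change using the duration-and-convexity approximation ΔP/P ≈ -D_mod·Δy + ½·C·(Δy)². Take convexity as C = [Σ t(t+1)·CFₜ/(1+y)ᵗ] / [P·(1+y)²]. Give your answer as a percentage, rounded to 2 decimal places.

With y = 0.055:
  t   CF        PV=CF/(1+0.055)^t    t·PV        t(t+1)·PV
  1       375.00       355.4502       355.4502         710.9005
  2       375.00       336.9197       673.8393       2,021.5179
  3       375.00       319.3551       958.0654       3,832.2615
  4       375.00       302.7063     1,210.8251       6,054.1256
  5       375.00       286.9254     1,434.6269       8,607.7615
  6    10,375.00     7,524.4255    45,146.5531     316,025.8717
  Σ                  9,125.7822    49,779.3601     337,252.4387
P = 9,125.7822; D_Mac = 5.45480 yrs; D_mod = 5.17043 yrs; C = 33.20321.
Duration effect: -5.17043 × (-0.026) = +0.134431
Convexity effect: 0.5 × 33.20321 × (-0.026)² = +0.0112227
ΔP/P ≈ +0.134431 + 0.0112227 = +0.145654 = +14.5654%.

+14.57%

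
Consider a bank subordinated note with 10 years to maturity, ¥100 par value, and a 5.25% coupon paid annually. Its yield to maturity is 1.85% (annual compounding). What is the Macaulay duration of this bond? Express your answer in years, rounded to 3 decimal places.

Periodic yield y = 0.0185. Discount each cash flow and weight by its year:
  t   CF        PV=CF/(1+0.0185)^t    t·PV
  1         5.25         5.1546         5.1546
  2         5.25         5.0610        10.1220
  3         5.25         4.9691        14.9072
  4         5.25         4.8788        19.5153
  5         5.25         4.7902        23.9510
  6         5.25         4.7032        28.2192
  7         5.25         4.6178        32.3244
  8         5.25         4.5339        36.2711
  9         5.25         4.4515        40.0638
  10      105.25        87.6217       876.2172
  Σ                    130.7819     1,086.7459
Price P = Σ PV = 130.7819.
Macaulay duration = Σ(t·PV) / P = 1,086.7459 / 130.7819 = 8.30961 years.

8.310 years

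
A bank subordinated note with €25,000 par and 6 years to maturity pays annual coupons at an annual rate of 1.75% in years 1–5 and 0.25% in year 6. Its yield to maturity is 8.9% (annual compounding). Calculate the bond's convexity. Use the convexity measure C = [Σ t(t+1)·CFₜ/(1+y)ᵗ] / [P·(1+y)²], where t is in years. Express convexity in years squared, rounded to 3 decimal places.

With y = 0.089:
  t   CF        PV=CF/(1+0.089)^t    t·PV        t(t+1)·PV
  1       437.50       401.7447       401.7447         803.4894
  2       437.50       368.9116       737.8232       2,213.4695
  3       437.50       338.7618     1,016.2854       4,065.1415
  4       437.50       311.0760     1,244.3041       6,221.5205
  5       437.50       285.6529     1,428.2646       8,569.5874
  6    25,062.50    15,026.4749    90,158.8496     631,111.9475
  Σ                 16,732.6220    94,987.2716     652,985.1558
P = 16,732.6220.
Convexity = Σ t(t+1)·PV / [P·(1+y)²] = 652,985.1558 / (16,732.6220 × 1.185921) = 32.90664.

32.907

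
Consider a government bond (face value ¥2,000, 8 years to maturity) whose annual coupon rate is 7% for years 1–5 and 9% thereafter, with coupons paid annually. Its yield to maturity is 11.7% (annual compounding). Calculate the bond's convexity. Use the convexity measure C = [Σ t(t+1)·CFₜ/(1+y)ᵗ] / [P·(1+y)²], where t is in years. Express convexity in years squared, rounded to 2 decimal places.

With y = 0.117:
  t   CF        PV=CF/(1+0.117)^t    t·PV        t(t+1)·PV
  1       140.00       125.3357       125.3357         250.6714
  2       140.00       112.2074       224.4149         673.2447
  3       140.00       100.4543       301.3629       1,205.4516
  4       140.00        89.9322       359.7289       1,798.6445
  5       140.00        80.5123       402.5614       2,415.3686
  6       180.00        92.6731       556.0383       3,892.2682
  7       180.00        82.9660       580.7622       4,646.0975
  8     2,180.00       899.5620     7,196.4961      64,768.4651
  Σ                  1,583.6431     9,746.7005      79,650.2117
P = 1,583.6431.
Convexity = Σ t(t+1)·PV / [P·(1+y)²] = 79,650.2117 / (1,583.6431 × 1.247689) = 40.31097.

40.31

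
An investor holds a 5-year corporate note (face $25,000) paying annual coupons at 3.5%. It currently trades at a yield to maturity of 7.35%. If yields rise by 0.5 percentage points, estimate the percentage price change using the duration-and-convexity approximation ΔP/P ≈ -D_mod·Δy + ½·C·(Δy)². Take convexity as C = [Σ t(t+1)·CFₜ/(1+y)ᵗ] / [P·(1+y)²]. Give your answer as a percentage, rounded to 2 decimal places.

-2.13%

With y = 0.0735:
  t   CF        PV=CF/(1+0.0735)^t    t·PV        t(t+1)·PV
  1       875.00       815.0908       815.0908       1,630.1816
  2       875.00       759.2835     1,518.5670       4,555.7009
  3       875.00       707.2971     2,121.8914       8,487.5658
  4       875.00       658.8702     2,635.4808      13,177.4038
  5    25,875.00    18,149.7277    90,748.6387     544,491.8321
  Σ                 21,090.2694    97,839.6687     572,342.6842
P = 21,090.2694; D_Mac = 4.63909 yrs; D_mod = 4.32146 yrs; C = 23.54886.
Duration effect: -4.32146 × (+0.005) = -0.021607
Convexity effect: 0.5 × 23.54886 × (0.005)² = +0.0002944
ΔP/P ≈ -0.021607 + 0.0002944 = -0.021313 = -2.1313%.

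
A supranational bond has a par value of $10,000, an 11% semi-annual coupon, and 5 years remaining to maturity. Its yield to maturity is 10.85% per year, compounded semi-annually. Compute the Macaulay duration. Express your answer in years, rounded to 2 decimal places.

Periodic yield y = 0.05425. Discount each cash flow and weight by its period:
  t   CF        PV=CF/(1+0.05425)^t    t·PV
  1       550.00       521.6979       521.6979
  2       550.00       494.8522       989.7043
  3       550.00       469.3879     1,408.1636
  4       550.00       445.2339     1,780.9357
  5       550.00       422.3229     2,111.6145
  6       550.00       400.5909     2,403.5451
  7       550.00       379.9771     2,659.8397
  8       550.00       360.4241     2,883.3927
  9       550.00       341.8773     3,076.8953
  10   10,550.00     6,220.3721    62,203.7207
  Σ                 10,056.7361    80,039.5096
Price P = Σ PV = 10,056.7361.
Macaulay duration = Σ(t·PV) / P = 80,039.5096 / 10,056.7361 = 7.95880 half-year periods.
In years: 7.95880 / 2 = 3.97940 years.

3.98 years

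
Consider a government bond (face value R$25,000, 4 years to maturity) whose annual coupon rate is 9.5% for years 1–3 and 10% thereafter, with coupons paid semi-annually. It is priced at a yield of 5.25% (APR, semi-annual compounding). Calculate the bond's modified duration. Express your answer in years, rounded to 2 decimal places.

3.38 years

Periodic yield y = 0.02625. First find Macaulay duration:
  t   CF        PV=CF/(1+0.02625)^t    t·PV
  1     1,187.50     1,157.1255     1,157.1255
  2     1,187.50     1,127.5279     2,255.0557
  3     1,187.50     1,098.6873     3,296.0619
  4     1,187.50     1,070.5845     4,282.3379
  5     1,187.50     1,043.2005     5,216.0023
  6     1,187.50     1,016.5169     6,099.1013
  7     1,250.00     1,042.6483     7,298.5378
  8    26,250.00    21,335.5551   170,684.4408
  Σ                 28,891.8458   200,288.6632
P = 28,891.8458; Macaulay duration = 200,288.6632 / 28,891.8458 = 6.93236 half-year periods = 3.46618 years.
Modified duration = D_Mac / (1 + y) = 3.46618 / 1.02625 = 3.37752 years.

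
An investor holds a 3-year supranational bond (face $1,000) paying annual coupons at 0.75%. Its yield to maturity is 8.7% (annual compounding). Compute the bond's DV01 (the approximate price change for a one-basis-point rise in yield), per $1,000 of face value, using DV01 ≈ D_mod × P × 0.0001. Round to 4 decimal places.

Periodic yield y = 0.087.
  t   CF        PV=CF/(1+0.087)^t    t·PV
  1         7.50         6.8997         6.8997
  2         7.50         6.3475        12.6950
  3     1,007.50       784.4340     2,353.3021
  Σ                    797.6812     2,372.8968
P = 797.6812; D_Mac = 2.97474 yrs; D_mod = 2.73665 yrs.
DV01 ≈ 2.73665 × 797.6812 × 0.0001 = 0.218298.

$0.2183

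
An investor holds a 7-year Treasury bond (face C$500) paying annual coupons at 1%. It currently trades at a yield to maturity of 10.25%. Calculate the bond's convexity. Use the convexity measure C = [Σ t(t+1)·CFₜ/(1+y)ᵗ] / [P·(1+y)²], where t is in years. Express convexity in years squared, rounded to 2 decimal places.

43.53

With y = 0.1025:
  t   CF        PV=CF/(1+0.1025)^t    t·PV        t(t+1)·PV
  1         5.00         4.5351         4.5351           9.0703
  2         5.00         4.1135         8.2270          24.6811
  3         5.00         3.7311        11.1932          44.7729
  4         5.00         3.3842        13.5368          67.6839
  5         5.00         3.0696        15.3478          92.0870
  6         5.00         2.7842        16.7051         116.9359
  7       505.00       255.0593     1,785.4152      14,283.3217
  Σ                    276.6770     1,854.9604      14,638.5528
P = 276.6770.
Convexity = Σ t(t+1)·PV / [P·(1+y)²] = 14,638.5528 / (276.6770 × 1.215506) = 43.52792.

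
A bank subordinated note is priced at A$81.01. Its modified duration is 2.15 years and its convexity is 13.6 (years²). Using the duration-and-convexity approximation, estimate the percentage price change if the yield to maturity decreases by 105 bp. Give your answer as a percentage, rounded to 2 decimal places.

+2.33%

Duration effect: -D_mod·Δy = -2.15 × (-0.0105) = +0.022575
Convexity effect: ½·C·(Δy)² = 0.5 × 13.6 × (-0.0105)² = +0.0007497
ΔP/P ≈ +0.022575 + 0.0007497 = +0.0233247
= +2.33247%.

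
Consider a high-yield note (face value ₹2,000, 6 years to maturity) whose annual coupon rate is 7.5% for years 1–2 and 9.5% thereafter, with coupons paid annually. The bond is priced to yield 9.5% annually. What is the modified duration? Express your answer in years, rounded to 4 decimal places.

Periodic yield y = 0.095. First find Macaulay duration:
  t   CF        PV=CF/(1+0.095)^t    t·PV
  1       150.00       136.9863       136.9863
  2       150.00       125.1016       250.2033
  3       190.00       144.7142       434.1427
  4       190.00       132.1591       528.6365
  5       190.00       120.6933       603.4663
  6     2,190.00     1,270.4553     7,622.7320
  Σ                  1,930.1099     9,576.1670
P = 1,930.1099; Macaulay duration = 9,576.1670 / 1,930.1099 = 4.96146 years.
Modified duration = D_Mac / (1 + y) = 4.96146 / 1.095 = 4.53102 years.

4.5310 years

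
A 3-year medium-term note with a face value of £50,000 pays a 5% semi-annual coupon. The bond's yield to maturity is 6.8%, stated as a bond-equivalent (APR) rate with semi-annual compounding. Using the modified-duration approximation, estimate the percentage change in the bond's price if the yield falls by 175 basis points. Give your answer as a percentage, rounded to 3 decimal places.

+4.769%

Periodic yield y = 0.034. Modified duration first:
  t   CF        PV=CF/(1+0.034)^t    t·PV
  1     1,250.00     1,208.8975     1,208.8975
  2     1,250.00     1,169.1465     2,338.2930
  3     1,250.00     1,130.7026     3,392.1078
  4     1,250.00     1,093.5228     4,374.0914
  5     1,250.00     1,057.5656     5,287.8280
  6    51,250.00    41,934.4197   251,606.5180
  Σ                 47,594.2547   268,207.7357
P = 47,594.2547; D_Mac = 5.63530 half-year periods = 2.81765 yrs; D_mod = 2.81765/(1+0.034) = 2.72500 yrs.
ΔP/P ≈ -D_mod · Δy = -2.72500 × (-0.0175) = +0.047687 = +4.7687%.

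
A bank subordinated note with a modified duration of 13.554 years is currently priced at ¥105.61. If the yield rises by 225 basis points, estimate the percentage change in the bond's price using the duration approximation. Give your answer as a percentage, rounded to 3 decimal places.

-30.497%

Duration approximation: ΔP/P ≈ -D_mod · Δy = -13.554 × (+0.0225) = -0.304965.
As a percentage: -30.4965%.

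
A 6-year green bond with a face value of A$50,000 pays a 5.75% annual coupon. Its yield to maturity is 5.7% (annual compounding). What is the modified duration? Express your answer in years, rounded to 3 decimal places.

4.960 years

Periodic yield y = 0.057. First find Macaulay duration:
  t   CF        PV=CF/(1+0.057)^t    t·PV
  1     2,875.00     2,719.9622     2,719.9622
  2     2,875.00     2,573.2849     5,146.5698
  3     2,875.00     2,434.5174     7,303.5523
  4     2,875.00     2,303.2331     9,212.9325
  5     2,875.00     2,179.0285    10,895.1425
  6    52,875.00    37,914.0743   227,484.4456
  Σ                 50,124.1004   262,762.6050
P = 50,124.1004; Macaulay duration = 262,762.6050 / 50,124.1004 = 5.24224 years.
Modified duration = D_Mac / (1 + y) = 5.24224 / 1.057 = 4.95955 years.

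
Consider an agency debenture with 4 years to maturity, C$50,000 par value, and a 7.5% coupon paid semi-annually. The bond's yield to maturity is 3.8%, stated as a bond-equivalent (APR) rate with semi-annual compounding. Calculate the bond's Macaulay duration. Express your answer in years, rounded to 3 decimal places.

Periodic yield y = 0.019. Discount each cash flow and weight by its period:
  t   CF        PV=CF/(1+0.019)^t    t·PV
  1     1,875.00     1,840.0393     1,840.0393
  2     1,875.00     1,805.7304     3,611.4608
  3     1,875.00     1,772.0612     5,316.1836
  4     1,875.00     1,739.0198     6,956.0793
  5     1,875.00     1,706.5945     8,532.9727
  6     1,875.00     1,674.7738    10,048.6430
  7     1,875.00     1,643.5465    11,504.8252
  8    51,875.00    44,623.6035   356,988.8277
  Σ                 56,805.3690   404,799.0316
Price P = Σ PV = 56,805.3690.
Macaulay duration = Σ(t·PV) / P = 404,799.0316 / 56,805.3690 = 7.12607 half-year periods.
In years: 7.12607 / 2 = 3.56303 years.

3.563 years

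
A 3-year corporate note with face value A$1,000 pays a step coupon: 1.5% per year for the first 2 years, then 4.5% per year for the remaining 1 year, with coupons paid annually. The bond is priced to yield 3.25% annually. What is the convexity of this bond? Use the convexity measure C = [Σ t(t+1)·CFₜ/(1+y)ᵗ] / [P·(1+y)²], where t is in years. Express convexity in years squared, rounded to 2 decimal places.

With y = 0.0325:
  t   CF        PV=CF/(1+0.0325)^t    t·PV        t(t+1)·PV
  1        15.00        14.5278        14.5278          29.0557
  2        15.00        14.0706        28.1411          84.4233
  3     1,045.00       949.3932     2,848.1796      11,392.7182
  Σ                    977.9916     2,890.8485      11,506.1972
P = 977.9916.
Convexity = Σ t(t+1)·PV / [P·(1+y)²] = 11,506.1972 / (977.9916 × 1.066056) = 11.03612.

11.04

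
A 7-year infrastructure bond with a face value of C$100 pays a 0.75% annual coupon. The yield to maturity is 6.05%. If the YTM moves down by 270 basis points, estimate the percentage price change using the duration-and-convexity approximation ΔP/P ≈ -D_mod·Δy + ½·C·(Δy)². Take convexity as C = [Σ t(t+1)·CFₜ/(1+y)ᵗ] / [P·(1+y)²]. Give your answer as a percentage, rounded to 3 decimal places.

With y = 0.0605:
  t   CF        PV=CF/(1+0.0605)^t    t·PV        t(t+1)·PV
  1         0.75         0.7072         0.7072           1.4144
  2         0.75         0.6669         1.3337           4.0012
  3         0.75         0.6288         1.8865           7.5459
  4         0.75         0.5930         2.3718          11.8590
  5         0.75         0.5591         2.7956          16.7737
  6         0.75         0.5272         3.1634          22.1435
  7       100.75        66.7837       467.4858       3,739.8861
  Σ                     70.4659       479.7440       3,803.6238
P = 70.4659; D_Mac = 6.80817 yrs; D_mod = 6.41978 yrs; C = 47.99514.
Duration effect: -6.41978 × (-0.027) = +0.173334
Convexity effect: 0.5 × 47.99514 × (-0.027)² = +0.0174942
ΔP/P ≈ +0.173334 + 0.0174942 = +0.190828 = +19.0828%.

+19.083%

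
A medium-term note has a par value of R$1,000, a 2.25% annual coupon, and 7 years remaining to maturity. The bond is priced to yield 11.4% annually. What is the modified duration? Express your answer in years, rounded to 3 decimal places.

Periodic yield y = 0.114. First find Macaulay duration:
  t   CF        PV=CF/(1+0.114)^t    t·PV
  1        22.50        20.1975        20.1975
  2        22.50        18.1306        36.2612
  3        22.50        16.2752        48.8257
  4        22.50        14.6097        58.4389
  5        22.50        13.1146        65.5732
  6        22.50        11.7726        70.6354
  7     1,022.50       480.2496     3,361.7470
  Σ                    574.3498     3,661.6788
P = 574.3498; Macaulay duration = 3,661.6788 / 574.3498 = 6.37535 years.
Modified duration = D_Mac / (1 + y) = 6.37535 / 1.114 = 5.72293 years.

5.723 years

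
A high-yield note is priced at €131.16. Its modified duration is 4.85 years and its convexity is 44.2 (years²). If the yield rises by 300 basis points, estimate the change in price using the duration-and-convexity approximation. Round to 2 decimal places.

-€16.48

Duration effect: -D_mod·Δy = -4.85 × (+0.03) = -0.145500
Convexity effect: ½·C·(Δy)² = 0.5 × 44.2 × (0.03)² = +0.0198900
ΔP/P ≈ -0.145500 + 0.0198900 = -0.125610
ΔP ≈ 131.16 × (-0.125610) = -16.4750076.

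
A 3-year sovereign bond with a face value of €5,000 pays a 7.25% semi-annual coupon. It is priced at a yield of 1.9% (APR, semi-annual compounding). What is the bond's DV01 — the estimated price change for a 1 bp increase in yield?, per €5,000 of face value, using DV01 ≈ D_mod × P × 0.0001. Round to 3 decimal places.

€1.585

Periodic yield y = 0.0095.
  t   CF        PV=CF/(1+0.0095)^t    t·PV
  1       181.25       179.5443       179.5443
  2       181.25       177.8547       355.7094
  3       181.25       176.1810       528.5430
  4       181.25       174.5230       698.0921
  5       181.25       172.8807       864.4033
  6     5,181.25     4,895.4950    29,372.9698
  Σ                  5,776.4787    31,999.2619
P = 5,776.4787; D_Mac = 5.53958 half-year periods = 2.76979 yrs; D_mod = 2.74372 yrs.
DV01 ≈ 2.74372 × 5,776.4787 × 0.0001 = 1.584906.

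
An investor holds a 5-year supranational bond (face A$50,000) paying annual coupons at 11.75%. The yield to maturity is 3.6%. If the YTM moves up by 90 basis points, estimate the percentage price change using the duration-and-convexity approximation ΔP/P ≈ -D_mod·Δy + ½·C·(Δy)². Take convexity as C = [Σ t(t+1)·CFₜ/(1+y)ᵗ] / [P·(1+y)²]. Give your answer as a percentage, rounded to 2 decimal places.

-3.56%

With y = 0.036:
  t   CF        PV=CF/(1+0.036)^t    t·PV        t(t+1)·PV
  1     5,875.00     5,670.8494     5,670.8494      11,341.6988
  2     5,875.00     5,473.7929    10,947.5858      32,842.7573
  3     5,875.00     5,283.5839    15,850.7516      63,403.0063
  4     5,875.00     5,099.9844    20,399.9377     101,999.6884
  5    55,875.00    46,818.6362   234,093.1812   1,404,559.0870
  Σ                 68,346.8468   286,962.3056   1,614,146.2378
P = 68,346.8468; D_Mac = 4.19862 yrs; D_mod = 4.05272 yrs; C = 22.00416.
Duration effect: -4.05272 × (+0.009) = -0.036474
Convexity effect: 0.5 × 22.00416 × (0.009)² = +0.0008912
ΔP/P ≈ -0.036474 + 0.0008912 = -0.035583 = -3.5583%.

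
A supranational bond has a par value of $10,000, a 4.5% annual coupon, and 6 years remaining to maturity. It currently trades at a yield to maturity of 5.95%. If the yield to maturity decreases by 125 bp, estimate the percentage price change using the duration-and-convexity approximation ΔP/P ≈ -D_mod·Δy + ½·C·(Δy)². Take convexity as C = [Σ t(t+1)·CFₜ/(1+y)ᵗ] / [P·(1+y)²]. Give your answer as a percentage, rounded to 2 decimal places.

+6.58%

With y = 0.0595:
  t   CF        PV=CF/(1+0.0595)^t    t·PV        t(t+1)·PV
  1       450.00       424.7286       424.7286         849.4573
  2       450.00       400.8765       801.7530       2,405.2590
  3       450.00       378.3638     1,135.0915       4,540.3661
  4       450.00       357.1155     1,428.4619       7,142.3095
  5       450.00       337.0604     1,685.3019      10,111.8115
  6    10,450.00     7,387.7217    44,326.3299     310,284.3094
  Σ                  9,285.8665    49,801.6669     335,333.5128
P = 9,285.8665; D_Mac = 5.36317 yrs; D_mod = 5.06198 yrs; C = 32.17011.
Duration effect: -5.06198 × (-0.0125) = +0.063275
Convexity effect: 0.5 × 32.17011 × (-0.0125)² = +0.0025133
ΔP/P ≈ +0.063275 + 0.0025133 = +0.065788 = +6.5788%.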